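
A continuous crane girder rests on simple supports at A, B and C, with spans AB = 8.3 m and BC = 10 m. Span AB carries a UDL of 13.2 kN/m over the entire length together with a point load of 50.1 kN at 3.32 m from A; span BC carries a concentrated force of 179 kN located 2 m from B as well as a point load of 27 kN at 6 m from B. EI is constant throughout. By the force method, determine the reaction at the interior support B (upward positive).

Release continuity at B by inserting a hinge; the redundant is the internal moment M_B. The primary structure is two simply-supported spans AB and BC.
End slopes at the hinge B, treating each span as simply supported:
  span AB: UDL 13.2: wL³/(24EI) = 314.5/EI
  span AB: point load 50.1 at a = 3.32: Pab(L + a)/(6LEI) = 193.3/EI
  span BC: point load 179 at a = 2: Pab(L + b)/(6LEI) = 859.2/EI
  span BC: point load 27 at a = 6: Pab(L + b)/(6LEI) = 151.2/EI
  relative rotation θ_0 = (507.8 + 1010)/EI = 1518/EI
A unit hogging moment at B produces rotation L₁/(3EI) + L₂/(3EI) = 6.1/EI.
Slope continuity at B: θ_0 = M_B·6.1/EI, so M_B = 1518/6.1 = 248.9 kN·m (hogging).
Span AB, ΣM about A with M_B applied at B: R_B^{AB}·8.3 = 621 + 248.9, so R_B^{AB} = 104.8 kN and R_A = 159.7 − 104.8 = 54.85 kN.
Span BC, ΣM about C: R_B^{BC}·10 = 1540 + 248.9, so R_B^{BC} = 178.9 kN and R_C = 206 − 178.9 = 27.11 kN.
R_B = 104.8 + 178.9 = 283.7 kN.

R_B = 283.7 kN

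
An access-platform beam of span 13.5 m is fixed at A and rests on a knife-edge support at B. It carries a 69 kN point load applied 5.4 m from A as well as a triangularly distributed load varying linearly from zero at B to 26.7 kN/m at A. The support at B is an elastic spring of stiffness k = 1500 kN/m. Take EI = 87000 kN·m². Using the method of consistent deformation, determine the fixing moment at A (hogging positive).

Take the reaction at B as the redundant and release it; the primary structure is a cantilever fixed at A.
Deflection at B on the released cantilever, summing each load's contribution:
  point load 69 at a = 5.4: Pa²(3L − a)/(6EI) = 11770/EI
  triangular load, peak 26.7 at the fixed end: w₀L⁴/(30EI) = 29561/EI
  δ_0 = 41332/EI
Tip deflection under a unit load at B: L³/(3EI) = 820.1/EI.
With EI = 87000 kN·m²: δ_0 = 0.47508 m and δ_{BB} = 0.009427 m/kN.
Compatibility — the spring shortens by R_B/k under the reaction it provides: δ_0 − R_B·δ_{BB} = R_B/k. With 1/k = 0.000667 m/kN, R_B = δ_0 / (δ_{BB} + 1/k) = 0.47508 / (0.009427 + 0.000667) = 47.07 kN.
Moment equilibrium about A: M_A = Σ(load moments about A) − R_B·L = 1184 − 47.07×13.5 = 548.2 kN·m.

M_A = 548.2 kN·m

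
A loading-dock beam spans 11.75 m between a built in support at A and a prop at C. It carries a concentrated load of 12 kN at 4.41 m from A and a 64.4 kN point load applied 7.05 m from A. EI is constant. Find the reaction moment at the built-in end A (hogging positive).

M_A = 154 kN·m

Choose R_C as the redundant. The primary structure is the cantilever fixed at A.
Deflection at C on the released cantilever, summing each load's contribution:
  point load 12 at a = 4.41: Pa²(3L − a)/(6EI) = 1200/EI
  point load 64.4 at a = 7.05: Pa²(3L − a)/(6EI) = 15044/EI
  δ_0 = 16244/EI
Tip deflection under a unit load at C: L³/(3EI) = 540.7/EI.
Compatibility at C: δ_0 − R_C·δ_{CC} = 0, so R_C = 16244/540.7 = 30.04 kN.
Moment equilibrium about A: M_A = Σ(load moments about A) − R_C·L = 506.9 − 30.04×11.75 = 154 kN·m.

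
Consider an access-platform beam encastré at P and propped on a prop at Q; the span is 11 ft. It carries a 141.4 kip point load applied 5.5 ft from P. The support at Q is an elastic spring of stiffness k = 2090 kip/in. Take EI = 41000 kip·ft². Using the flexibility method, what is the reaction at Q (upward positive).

R_Q = 44.03 kip

Release the roller at Q. Primary structure: cantilever fixed at P.
Free-end deflection of the primary structure under the applied loading (downward +):
  point load 141.4 at a = 5.5: Pa²(3L − a)/(6EI) = 19605/EI
Tip deflection under a unit load at Q: L³/(3EI) = 443.7/EI.
With EI = 41000 kip·ft²: δ_0 = 0.47816 ft and δ_{QQ} = 0.010821 ft/kip.
Compatibility — the spring shortens by R_Q/k under the reaction it provides: δ_0 − R_Q·δ_{QQ} = R_Q/k. With 1/k = 1/(2090×12) ft/kip = 0.00004 ft/kip, R_Q = δ_0 / (δ_{QQ} + 1/k) = 0.47816 / (0.010821 + 0.00004) = 44.03 kip.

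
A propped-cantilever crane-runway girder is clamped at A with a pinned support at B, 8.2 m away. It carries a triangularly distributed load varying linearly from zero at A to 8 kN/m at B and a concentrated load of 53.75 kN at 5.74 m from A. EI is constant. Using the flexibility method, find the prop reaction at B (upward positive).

Remove the prop at B; the released (primary) structure is a cantilever built in at A.
Deflection at B on the released cantilever, summing each load's contribution:
  triangular load, peak 8 at the free end: 11w₀L⁴/(120EI) = 3316/EI
  point load 53.75 at a = 5.74: Pa²(3L − a)/(6EI) = 5567/EI
  δ_0 = 8882/EI
Tip deflection under a unit load at B: L³/(3EI) = 183.8/EI.
The prop prevents deflection at B: R_B = δ_0/δ_{BB} = 8882/183.8 = 48.33 kN.

R_B = 48.33 kN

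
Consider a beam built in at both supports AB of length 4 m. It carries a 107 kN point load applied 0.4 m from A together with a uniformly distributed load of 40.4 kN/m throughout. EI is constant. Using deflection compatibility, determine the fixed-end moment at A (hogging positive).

Release both end moments; the primary structure is a simply-supported span AB with redundants M_A and M_B.
On the primary (simply-supported) span, the end slopes from the loading are:
  at A: point load 107 at a = 0.4: Pab(L + b)/(6LEI) = 48.79/EI
  at B: point load 107 at a = 0.4: Pab(L + a)/(6LEI) = 28.25/EI
  at A: UDL 40.4: wL³/(24EI) = 107.7/EI
  at B: UDL 40.4: wL³/(24EI) = 107.7/EI
  θ_A0 = 156.5/EI,  θ_B0 = 136/EI
Flexibility coefficients: a unit moment at one end gives L/(3EI) there and L/(6EI) at the far end, so f₁₁ = f₂₂ = 1.333/EI and f₁₂ = f₂₁ = 0.6667/EI.
Compatibility — zero rotation at each built-in end:
  1.333 M_A + 0.6667 M_B = 156.5
  0.6667 M_A + 1.333 M_B = 136
Solving the pair gives M_A = 88.53 kN·m and M_B = 57.72 kN·m (hogging).

M_A = 88.53 kN·m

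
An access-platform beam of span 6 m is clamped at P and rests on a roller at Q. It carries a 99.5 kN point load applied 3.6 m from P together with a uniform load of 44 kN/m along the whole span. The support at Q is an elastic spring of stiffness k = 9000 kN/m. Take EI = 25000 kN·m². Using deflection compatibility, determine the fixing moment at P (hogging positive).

Release the roller at Q. Primary structure: cantilever fixed at P.
Deflection at Q on the released cantilever, summing each load's contribution:
  point load 99.5 at a = 3.6: Pa²(3L − a)/(6EI) = 3095/EI
  UDL 44: wL⁴/(8EI) = 7128/EI
  δ_0 = 10223/EI
Flexibility coefficient — unit upward force at Q: δ_{QQ} = L³/(3EI) = 72/EI.
With EI = 25000 kN·m²: δ_0 = 0.40891 m and δ_{QQ} = 0.00288 m/kN.
Compatibility — the spring shortens by R_Q/k under the reaction it provides: δ_0 − R_Q·δ_{QQ} = R_Q/k. With 1/k = 0.000111 m/kN, R_Q = δ_0 / (δ_{QQ} + 1/k) = 0.40891 / (0.00288 + 0.000111) = 136.7 kN.
Moment equilibrium about P: M_P = Σ(load moments about P) − R_Q·L = 1150 − 136.7×6 = 329.9 kN·m.

M_P = 329.9 kN·m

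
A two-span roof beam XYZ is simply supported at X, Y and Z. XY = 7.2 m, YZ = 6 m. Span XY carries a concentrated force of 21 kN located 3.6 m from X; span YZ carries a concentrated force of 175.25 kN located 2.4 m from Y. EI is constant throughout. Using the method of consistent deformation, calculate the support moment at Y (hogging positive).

M_Y = 107.2 kN·m

Insert a hinge at Y; M_Y is the redundant, and each span becomes simply supported.
End slopes at the hinge Y, treating each span as simply supported:
  span XY: point load 21 at a = 3.6: Pab(L + a)/(6LEI) = 68.04/EI
  span YZ: point load 175.25 at a = 2.4: Pab(L + b)/(6LEI) = 403.8/EI
  relative rotation θ_0 = (68.04 + 403.8)/EI = 471.8/EI
A unit hogging moment at Y produces rotation L₁/(3EI) + L₂/(3EI) = 4.4/EI.
Slope continuity at Y: θ_0 = M_Y·4.4/EI, so M_Y = 471.8/4.4 = 107.2 kN·m (hogging).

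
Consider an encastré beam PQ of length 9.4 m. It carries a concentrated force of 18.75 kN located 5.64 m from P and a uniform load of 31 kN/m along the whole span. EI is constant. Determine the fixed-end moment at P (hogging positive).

Release both end moments; the primary structure is a simply-supported span PQ with redundants M_P and M_Q.
On the primary (simply-supported) span, the end slopes from the loading are:
  at P: point load 18.75 at a = 5.64: Pab(L + b)/(6LEI) = 92.78/EI
  at Q: point load 18.75 at a = 5.64: Pab(L + a)/(6LEI) = 106/EI
  at P: UDL 31: wL³/(24EI) = 1073/EI
  at Q: UDL 31: wL³/(24EI) = 1073/EI
  θ_P0 = 1166/EI,  θ_Q0 = 1179/EI
Flexibility coefficients: a unit moment at one end gives L/(3EI) there and L/(6EI) at the far end, so f₁₁ = f₂₂ = 3.133/EI and f₁₂ = f₂₁ = 1.567/EI.
Compatibility — zero rotation at each built-in end:
  3.133 M_P + 1.567 M_Q = 1166
  1.567 M_P + 3.133 M_Q = 1179
Solving the pair gives M_P = 245.2 kN·m and M_Q = 253.6 kN·m (hogging).

M_P = 245.2 kN·m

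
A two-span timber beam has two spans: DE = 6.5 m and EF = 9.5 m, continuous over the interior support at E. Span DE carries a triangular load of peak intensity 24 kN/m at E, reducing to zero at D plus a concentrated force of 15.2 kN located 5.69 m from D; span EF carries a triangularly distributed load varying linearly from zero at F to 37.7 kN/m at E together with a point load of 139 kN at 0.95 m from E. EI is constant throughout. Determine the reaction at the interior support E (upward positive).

R_E = 370.2 kN

Take M_E as the redundant. Released structure: two simple spans DE and EF with a hinge at E.
End slopes at the hinge E, treating each span as simply supported:
  span DE: triangular load, peak 24: w₀L³/(45EI) = 146.5/EI
  span DE: point load 15.2 at a = 5.69: Pab(L + a)/(6LEI) = 21.9/EI
  span EF: triangular load, peak 37.7: w₀L³/(45EI) = 718.3/EI
  span EF: point load 139 at a = 0.95: Pab(L + b)/(6LEI) = 357.5/EI
  relative rotation θ_0 = (168.4 + 1076)/EI = 1244/EI
A unit hogging moment at E produces rotation L₁/(3EI) + L₂/(3EI) = 5.333/EI.
Slope continuity at E: θ_0 = M_E·5.333/EI, so M_E = 1244/5.333 = 233.3 kN·m (hogging).
Span DE, ΣM about D with M_E applied at E: R_E^{DE}·6.5 = 424.5 + 233.3, so R_E^{DE} = 101.2 kN and R_D = 93.2 − 101.2 = -7.996 kN.
Span EF, ΣM about F: R_E^{EF}·9.5 = 2323 + 233.3, so R_E^{EF} = 269 kN and R_F = 318.1 − 269 = 49.04 kN.
R_E = 101.2 + 269 = 370.2 kN.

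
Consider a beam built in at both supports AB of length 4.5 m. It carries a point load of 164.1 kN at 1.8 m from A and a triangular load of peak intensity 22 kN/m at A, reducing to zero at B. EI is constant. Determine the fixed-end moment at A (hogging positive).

M_A = 128.6 kN·m

Take the two fixed-end moments M_A, M_B as redundants; the released structure is the simple span AB.
On the primary (simply-supported) span, the end slopes from the loading are:
  at A: point load 164.1 at a = 1.8: Pab(L + b)/(6LEI) = 212.7/EI
  at B: point load 164.1 at a = 1.8: Pab(L + a)/(6LEI) = 186.1/EI
  at A: triangular load, peak 22: w₀L³/(45EI) = 44.55/EI
  at B: triangular load, peak 22: 7w₀L³/(360EI) = 38.98/EI
  θ_A0 = 257.2/EI,  θ_B0 = 225.1/EI
Flexibility coefficients: a unit moment at one end gives L/(3EI) there and L/(6EI) at the far end, so f₁₁ = f₂₂ = 1.5/EI and f₁₂ = f₂₁ = 0.75/EI.
Compatibility — zero rotation at each built-in end:
  1.5 M_A + 0.75 M_B = 257.2
  0.75 M_A + 1.5 M_B = 225.1
Solving the pair gives M_A = 128.6 kN·m and M_B = 85.74 kN·m (hogging).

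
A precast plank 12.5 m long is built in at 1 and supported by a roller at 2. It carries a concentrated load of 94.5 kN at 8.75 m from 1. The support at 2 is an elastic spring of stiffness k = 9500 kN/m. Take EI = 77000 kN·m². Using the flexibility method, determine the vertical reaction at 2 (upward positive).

Release the roller at 2. Primary structure: cantilever fixed at 1.
Primary-structure tip deflection at 2 by superposition:
  point load 94.5 at a = 8.75: Pa²(3L − a)/(6EI) = 34668/EI
Flexibility coefficient — unit upward force at 2: δ_{22} = L³/(3EI) = 651/EI.
With EI = 77000 kN·m²: δ_0 = 0.45024 m and δ_{22} = 0.008455 m/kN.
Compatibility — the spring shortens by R_2/k under the reaction it provides: δ_0 − R_2·δ_{22} = R_2/k. With 1/k = 0.000105 m/kN, R_2 = δ_0 / (δ_{22} + 1/k) = 0.45024 / (0.008455 + 0.000105) = 52.6 kN.

R_2 = 52.6 kN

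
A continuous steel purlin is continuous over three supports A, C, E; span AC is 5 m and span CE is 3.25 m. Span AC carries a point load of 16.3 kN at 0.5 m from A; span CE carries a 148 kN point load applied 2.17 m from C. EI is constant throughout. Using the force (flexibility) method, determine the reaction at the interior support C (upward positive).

R_C = 66.27 kN

Release continuity at C by inserting a hinge; the redundant is the internal moment M_C. The primary structure is two simply-supported spans AC and CE.
Discontinuity in slope at C on the released structure — sum the simple-span end rotations:
  span AC: point load 16.3 at a = 0.5: Pab(L + a)/(6LEI) = 6.724/EI
  span CE: point load 148 at a = 2.17: Pab(L + b)/(6LEI) = 77.02/EI
  relative rotation θ_0 = (6.724 + 77.02)/EI = 83.74/EI
A unit hogging moment at C produces rotation L₁/(3EI) + L₂/(3EI) = 2.75/EI.
Slope continuity at C: θ_0 = M_C·2.75/EI, so M_C = 83.74/2.75 = 30.45 kN·m (hogging).
Span AC, ΣM about A with M_C applied at C: R_C^{AC}·5 = 8.15 + 30.45, so R_C^{AC} = 7.72 kN and R_A = 16.3 − 7.72 = 8.58 kN.
Span CE, ΣM about E: R_C^{CE}·3.25 = 159.8 + 30.45, so R_C^{CE} = 58.55 kN and R_E = 148 − 58.55 = 89.45 kN.
R_C = 7.72 + 58.55 = 66.27 kN.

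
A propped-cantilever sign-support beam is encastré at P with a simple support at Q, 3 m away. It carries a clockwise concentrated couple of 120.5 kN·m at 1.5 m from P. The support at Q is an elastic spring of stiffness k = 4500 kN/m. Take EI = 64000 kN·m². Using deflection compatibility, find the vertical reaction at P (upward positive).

Choose R_Q as the redundant. The primary structure is the cantilever fixed at P.
Free-end deflection of the primary structure under the applied loading (downward +):
  clockwise couple 120.5 at a = 1.5: M₀a(2L − a)/(2EI) = 406.7/EI
Flexibility coefficient — unit upward force at Q: δ_{QQ} = L³/(3EI) = 9/EI.
With EI = 64000 kN·m²: δ_0 = 0.006354 m and δ_{QQ} = 0.000141 m/kN.
Compatibility — the spring shortens by R_Q/k under the reaction it provides: δ_0 − R_Q·δ_{QQ} = R_Q/k. With 1/k = 0.000222 m/kN, R_Q = δ_0 / (δ_{QQ} + 1/k) = 0.006354 / (0.000141 + 0.000222) = 17.51 kN.
Vertical equilibrium: R_P = ΣP − R_Q = 0 − 17.51 = -17.51 kN.

R_P = -17.51 kN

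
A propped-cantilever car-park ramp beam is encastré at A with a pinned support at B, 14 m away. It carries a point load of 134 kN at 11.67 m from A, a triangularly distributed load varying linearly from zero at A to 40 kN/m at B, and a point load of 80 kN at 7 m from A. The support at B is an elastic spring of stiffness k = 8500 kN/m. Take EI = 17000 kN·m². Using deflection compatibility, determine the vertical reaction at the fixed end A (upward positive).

R_A = 214.8 kN

Release the roller at B. Primary structure: cantilever fixed at A.
Free-end deflection of the primary structure under the applied loading (downward +):
  point load 134 at a = 11.67: Pa²(3L − a)/(6EI) = 92250/EI
  triangular load, peak 40 at the free end: 11w₀L⁴/(120EI) = 140859/EI
  point load 80 at a = 7: Pa²(3L − a)/(6EI) = 22867/EI
  δ_0 = 255976/EI
Flexibility coefficient — unit upward force at B: δ_{BB} = L³/(3EI) = 914.7/EI.
With EI = 17000 kN·m²: δ_0 = 15.057 m and δ_{BB} = 0.053804 m/kN.
Compatibility — the spring shortens by R_B/k under the reaction it provides: δ_0 − R_B·δ_{BB} = R_B/k. With 1/k = 0.000118 m/kN, R_B = δ_0 / (δ_{BB} + 1/k) = 15.057 / (0.053804 + 0.000118) = 279.2 kN.
Vertical equilibrium: R_A = ΣP − R_B = 494 − 279.2 = 214.8 kN.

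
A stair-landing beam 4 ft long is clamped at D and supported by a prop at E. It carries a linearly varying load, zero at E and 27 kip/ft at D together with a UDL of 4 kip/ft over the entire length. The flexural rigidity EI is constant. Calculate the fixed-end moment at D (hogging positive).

M_D = 36.8 kip·ft

Remove the prop at E; the released (primary) structure is a cantilever built in at D.
Downward deflection at the released point E due to the loads:
  triangular load, peak 27 at the fixed end: w₀L⁴/(30EI) = 230.4/EI
  UDL 4: wL⁴/(8EI) = 128/EI
  δ_0 = 358.4/EI
Flexibility coefficient — unit upward force at E: δ_{EE} = L³/(3EI) = 21.33/EI.
The prop prevents deflection at E: R_E = δ_0/δ_{EE} = 358.4/21.33 = 16.8 kip.
Moment equilibrium about D: M_D = Σ(load moments about D) − R_E·L = 104 − 16.8×4 = 36.8 kip·ft.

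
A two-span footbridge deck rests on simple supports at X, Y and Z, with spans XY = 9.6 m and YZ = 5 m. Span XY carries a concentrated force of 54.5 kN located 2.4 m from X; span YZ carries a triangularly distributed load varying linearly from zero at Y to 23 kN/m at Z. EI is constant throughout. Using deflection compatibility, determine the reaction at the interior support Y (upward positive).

R_Y = 48.55 kN

Insert a hinge at Y; M_Y is the redundant, and each span becomes simply supported.
End slopes at the hinge Y, treating each span as simply supported:
  span XY: point load 54.5 at a = 2.4: Pab(L + a)/(6LEI) = 196.2/EI
  span YZ: triangular load, peak 23: 7w₀L³/(360EI) = 55.9/EI
  relative rotation θ_0 = (196.2 + 55.9)/EI = 252.1/EI
A unit hogging moment at Y produces rotation L₁/(3EI) + L₂/(3EI) = 4.867/EI.
Slope continuity at Y: θ_0 = M_Y·4.867/EI, so M_Y = 252.1/4.867 = 51.8 kN·m (hogging).
Span XY, ΣM about X with M_Y applied at Y: R_Y^{XY}·9.6 = 130.8 + 51.8, so R_Y^{XY} = 19.02 kN and R_X = 54.5 − 19.02 = 35.48 kN.
Span YZ, ΣM about Z: R_Y^{YZ}·5 = 95.83 + 51.8, so R_Y^{YZ} = 29.53 kN and R_Z = 57.5 − 29.53 = 27.97 kN.
R_Y = 19.02 + 29.53 = 48.55 kN.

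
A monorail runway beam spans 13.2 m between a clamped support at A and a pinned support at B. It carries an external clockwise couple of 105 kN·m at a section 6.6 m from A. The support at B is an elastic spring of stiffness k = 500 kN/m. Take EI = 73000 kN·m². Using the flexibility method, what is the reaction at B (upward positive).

R_B = 7.517 kN

Choose R_B as the redundant. The primary structure is the cantilever fixed at A.
Downward deflection at the released point B due to the loads:
  clockwise couple 105 at a = 6.6: M₀a(2L − a)/(2EI) = 6861/EI
Flexibility coefficient — unit upward force at B: δ_{BB} = L³/(3EI) = 766.7/EI.
With EI = 73000 kN·m²: δ_0 = 0.093982 m and δ_{BB} = 0.010502 m/kN.
Compatibility — the spring shortens by R_B/k under the reaction it provides: δ_0 − R_B·δ_{BB} = R_B/k. With 1/k = 0.002 m/kN, R_B = δ_0 / (δ_{BB} + 1/k) = 0.093982 / (0.010502 + 0.002) = 7.517 kN.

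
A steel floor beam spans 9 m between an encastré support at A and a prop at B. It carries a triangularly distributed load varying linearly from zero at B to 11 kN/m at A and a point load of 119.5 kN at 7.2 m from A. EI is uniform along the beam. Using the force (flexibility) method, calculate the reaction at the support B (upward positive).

R_B = 94.03 kN

Remove the prop at B; the released (primary) structure is a cantilever built in at A.
Primary-structure tip deflection at B by superposition:
  triangular load, peak 11 at the fixed end: w₀L⁴/(30EI) = 2406/EI
  point load 119.5 at a = 7.2: Pa²(3L − a)/(6EI) = 20443/EI
  δ_0 = 22849/EI
Tip deflection under a unit load at B: L³/(3EI) = 243/EI.
Compatibility at B: δ_0 − R_B·δ_{BB} = 0, so R_B = 22849/243 = 94.03 kN.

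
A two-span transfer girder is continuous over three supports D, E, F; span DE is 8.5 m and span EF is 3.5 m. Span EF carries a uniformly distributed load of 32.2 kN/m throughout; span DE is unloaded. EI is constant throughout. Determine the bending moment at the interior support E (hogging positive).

M_E = 14.38 kN·m

Take M_E as the redundant. Released structure: two simple spans DE and EF with a hinge at E.
Rotations at E on the released spans (each span's end-slope, ×1/EI):
  span EF: UDL 32.2: wL³/(24EI) = 57.52/EI
  relative rotation θ_0 = (0 + 57.52)/EI = 57.52/EI
A unit hogging moment at E produces rotation L₁/(3EI) + L₂/(3EI) = 4/EI.
Slope continuity at E: θ_0 = M_E·4/EI, so M_E = 57.52/4 = 14.38 kN·m (hogging).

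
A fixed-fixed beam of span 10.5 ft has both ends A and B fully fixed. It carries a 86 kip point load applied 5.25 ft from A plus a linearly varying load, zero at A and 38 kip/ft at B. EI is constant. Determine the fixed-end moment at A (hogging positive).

M_A = 252.5 kip·ft

Take the two fixed-end moments M_A, M_B as redundants; the released structure is the simple span AB.
Simple-span end rotations at A and B under the given loads:
  at A: point load 86 at a = 5.25: Pab(L + b)/(6LEI) = 592.6/EI
  at B: point load 86 at a = 5.25: Pab(L + a)/(6LEI) = 592.6/EI
  at A: triangular load, peak 38: 7w₀L³/(360EI) = 855.4/EI
  at B: triangular load, peak 38: w₀L³/(45EI) = 977.5/EI
  θ_A0 = 1448/EI,  θ_B0 = 1570/EI
Flexibility coefficients: a unit moment at one end gives L/(3EI) there and L/(6EI) at the far end, so f₁₁ = f₂₂ = 3.5/EI and f₁₂ = f₂₁ = 1.75/EI.
Compatibility — zero rotation at each built-in end:
  3.5 M_A + 1.75 M_B = 1448
  1.75 M_A + 3.5 M_B = 1570
Solving the pair gives M_A = 252.5 kip·ft and M_B = 322.4 kip·ft (hogging).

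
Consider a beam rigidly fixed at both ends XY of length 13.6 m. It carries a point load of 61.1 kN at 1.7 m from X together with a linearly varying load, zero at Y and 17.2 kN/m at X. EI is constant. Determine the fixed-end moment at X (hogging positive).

Take the two fixed-end moments M_X, M_Y as redundants; the released structure is the simple span XY.
On the primary (simply-supported) span, the end slopes from the loading are:
  at X: point load 61.1 at a = 1.7: Pab(L + b)/(6LEI) = 386.3/EI
  at Y: point load 61.1 at a = 1.7: Pab(L + a)/(6LEI) = 231.8/EI
  at X: triangular load, peak 17.2: w₀L³/(45EI) = 961.5/EI
  at Y: triangular load, peak 17.2: 7w₀L³/(360EI) = 841.3/EI
  θ_X0 = 1348/EI,  θ_Y0 = 1073/EI
Flexibility coefficients: a unit moment at one end gives L/(3EI) there and L/(6EI) at the far end, so f₁₁ = f₂₂ = 4.533/EI and f₁₂ = f₂₁ = 2.267/EI.
Compatibility — zero rotation at each built-in end:
  4.533 M_X + 2.267 M_Y = 1348
  2.267 M_X + 4.533 M_Y = 1073
Solving the pair gives M_X = 238.6 kN·m and M_Y = 117.4 kN·m (hogging).

M_X = 238.6 kN·m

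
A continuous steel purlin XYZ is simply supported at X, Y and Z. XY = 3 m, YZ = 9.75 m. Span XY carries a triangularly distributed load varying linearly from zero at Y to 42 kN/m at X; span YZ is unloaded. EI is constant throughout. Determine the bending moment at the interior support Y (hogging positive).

Insert a hinge at Y; M_Y is the redundant, and each span becomes simply supported.
Discontinuity in slope at Y on the released structure — sum the simple-span end rotations:
  span XY: triangular load, peak 42: 7w₀L³/(360EI) = 22.05/EI
  relative rotation θ_0 = (22.05 + 0)/EI = 22.05/EI
A unit hogging moment at Y produces rotation L₁/(3EI) + L₂/(3EI) = 4.25/EI.
Slope continuity at Y: θ_0 = M_Y·4.25/EI, so M_Y = 22.05/4.25 = 5.188 kN·m (hogging).

M_Y = 5.188 kN·m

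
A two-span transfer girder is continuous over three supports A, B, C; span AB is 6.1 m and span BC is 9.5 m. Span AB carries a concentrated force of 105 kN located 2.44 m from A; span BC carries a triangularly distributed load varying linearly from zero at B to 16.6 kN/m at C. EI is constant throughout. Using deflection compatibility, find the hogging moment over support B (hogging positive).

M_B = 95.3 kN·m

Insert a hinge at B; M_B is the redundant, and each span becomes simply supported.
End slopes at the hinge B, treating each span as simply supported:
  span AB: point load 105 at a = 2.44: Pab(L + a)/(6LEI) = 218.8/EI
  span BC: triangular load, peak 16.6: 7w₀L³/(360EI) = 276.7/EI
  relative rotation θ_0 = (218.8 + 276.7)/EI = 495.5/EI
A unit hogging moment at B produces rotation L₁/(3EI) + L₂/(3EI) = 5.2/EI.
Compatibility: M_B·(L₁+L₂)/(3EI) = θ_0, giving M_B = 95.3 kN·m (hogging).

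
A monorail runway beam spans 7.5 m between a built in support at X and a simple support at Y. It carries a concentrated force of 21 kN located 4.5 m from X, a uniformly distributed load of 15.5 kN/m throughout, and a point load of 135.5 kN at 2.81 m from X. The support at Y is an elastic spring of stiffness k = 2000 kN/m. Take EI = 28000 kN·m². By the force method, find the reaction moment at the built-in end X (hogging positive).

M_X = 381.7 kN·m

Take the reaction at Y as the redundant and release it; the primary structure is a cantilever fixed at X.
Primary-structure tip deflection at Y by superposition:
  point load 21 at a = 4.5: Pa²(3L − a)/(6EI) = 1276/EI
  UDL 15.5: wL⁴/(8EI) = 6130/EI
  point load 135.5 at a = 2.81: Pa²(3L − a)/(6EI) = 3511/EI
  δ_0 = 10917/EI
Tip deflection under a unit load at Y: L³/(3EI) = 140.6/EI.
With EI = 28000 kN·m²: δ_0 = 0.3899 m and δ_{YY} = 0.005022 m/kN.
Compatibility — the spring shortens by R_Y/k under the reaction it provides: δ_0 − R_Y·δ_{YY} = R_Y/k. With 1/k = 0.0005 m/kN, R_Y = δ_0 / (δ_{YY} + 1/k) = 0.3899 / (0.005022 + 0.0005) = 70.6 kN.
Moment equilibrium about X: M_X = Σ(load moments about X) − R_Y·L = 911.2 − 70.6×7.5 = 381.7 kN·m.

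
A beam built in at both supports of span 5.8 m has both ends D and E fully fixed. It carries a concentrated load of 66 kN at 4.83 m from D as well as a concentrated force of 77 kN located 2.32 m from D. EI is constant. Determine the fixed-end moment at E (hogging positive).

M_E = 87.27 kN·m

Release both end moments; the primary structure is a simply-supported span DE with redundants M_D and M_E.
On the primary (simply-supported) span, the end slopes from the loading are:
  at D: point load 66 at a = 4.83: Pab(L + b)/(6LEI) = 60.16/EI
  at E: point load 66 at a = 4.83: Pab(L + a)/(6LEI) = 94.45/EI
  at D: point load 77 at a = 2.32: Pab(L + b)/(6LEI) = 165.8/EI
  at E: point load 77 at a = 2.32: Pab(L + a)/(6LEI) = 145.1/EI
  θ_D0 = 225.9/EI,  θ_E0 = 239.5/EI
Flexibility coefficients: a unit moment at one end gives L/(3EI) there and L/(6EI) at the far end, so f₁₁ = f₂₂ = 1.933/EI and f₁₂ = f₂₁ = 0.9667/EI.
Compatibility — zero rotation at each built-in end:
  1.933 M_D + 0.9667 M_E = 225.9
  0.9667 M_D + 1.933 M_E = 239.5
Solving the pair gives M_D = 73.23 kN·m and M_E = 87.27 kN·m (hogging).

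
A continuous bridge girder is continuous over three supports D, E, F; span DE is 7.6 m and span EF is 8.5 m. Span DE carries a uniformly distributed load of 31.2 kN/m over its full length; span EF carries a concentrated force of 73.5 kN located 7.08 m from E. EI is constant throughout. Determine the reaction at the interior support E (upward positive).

R_E = 164 kN

Take M_E as the redundant. Released structure: two simple spans DE and EF with a hinge at E.
Discontinuity in slope at E on the released structure — sum the simple-span end rotations:
  span DE: UDL 31.2: wL³/(24EI) = 570.7/EI
  span EF: point load 73.5 at a = 7.08: Pab(L + b)/(6LEI) = 143.7/EI
  relative rotation θ_0 = (570.7 + 143.7)/EI = 714.4/EI
A unit hogging moment at E produces rotation L₁/(3EI) + L₂/(3EI) = 5.367/EI.
Slope continuity at E: θ_0 = M_E·5.367/EI, so M_E = 714.4/5.367 = 133.1 kN·m (hogging).
Span DE, ΣM about D with M_E applied at E: R_E^{DE}·7.6 = 901.1 + 133.1, so R_E^{DE} = 136.1 kN and R_D = 237.1 − 136.1 = 101 kN.
Span EF, ΣM about F: R_E^{EF}·8.5 = 104.4 + 133.1, so R_E^{EF} = 27.94 kN and R_F = 73.5 − 27.94 = 45.56 kN.
R_E = 136.1 + 27.94 = 164 kN.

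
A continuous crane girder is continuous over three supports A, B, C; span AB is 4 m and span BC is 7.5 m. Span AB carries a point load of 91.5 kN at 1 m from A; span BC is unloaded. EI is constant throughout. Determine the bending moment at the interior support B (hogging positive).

M_B = 14.92 kN·m

Release continuity at B by inserting a hinge; the redundant is the internal moment M_B. The primary structure is two simply-supported spans AB and BC.
Rotations at B on the released spans (each span's end-slope, ×1/EI):
  span AB: point load 91.5 at a = 1: Pab(L + a)/(6LEI) = 57.19/EI
  relative rotation θ_0 = (57.19 + 0)/EI = 57.19/EI
A unit hogging moment at B produces rotation L₁/(3EI) + L₂/(3EI) = 3.833/EI.
Compatibility: M_B·(L₁+L₂)/(3EI) = θ_0, giving M_B = 14.92 kN·m (hogging).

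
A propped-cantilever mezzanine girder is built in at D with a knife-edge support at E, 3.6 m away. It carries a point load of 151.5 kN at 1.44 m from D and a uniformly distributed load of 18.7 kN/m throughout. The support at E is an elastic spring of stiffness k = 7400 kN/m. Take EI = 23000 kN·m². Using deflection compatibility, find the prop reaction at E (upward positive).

R_E = 47.3 kN

Take the reaction at E as the redundant and release it; the primary structure is a cantilever fixed at D.
Free-end deflection of the primary structure under the applied loading (downward +):
  point load 151.5 at a = 1.44: Pa²(3L − a)/(6EI) = 490.1/EI
  UDL 18.7: wL⁴/(8EI) = 392.6/EI
  δ_0 = 882.7/EI
Flexibility coefficient — unit upward force at E: δ_{EE} = L³/(3EI) = 15.55/EI.
With EI = 23000 kN·m²: δ_0 = 0.038378 m and δ_{EE} = 0.000676 m/kN.
Compatibility — the spring shortens by R_E/k under the reaction it provides: δ_0 − R_E·δ_{EE} = R_E/k. With 1/k = 0.000135 m/kN, R_E = δ_0 / (δ_{EE} + 1/k) = 0.038378 / (0.000676 + 0.000135) = 47.3 kN.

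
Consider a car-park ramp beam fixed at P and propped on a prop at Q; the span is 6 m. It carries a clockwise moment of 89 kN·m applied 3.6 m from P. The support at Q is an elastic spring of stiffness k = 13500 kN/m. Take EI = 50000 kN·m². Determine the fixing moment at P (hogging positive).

Remove the prop at Q; the released (primary) structure is a cantilever built in at P.
Deflection at Q on the released cantilever, summing each load's contribution:
  clockwise couple 89 at a = 3.6: M₀a(2L − a)/(2EI) = 1346/EI
Flexibility coefficient — unit upward force at Q: δ_{QQ} = L³/(3EI) = 72/EI.
With EI = 50000 kN·m²: δ_0 = 0.026914 m and δ_{QQ} = 0.00144 m/kN.
Compatibility — the spring shortens by R_Q/k under the reaction it provides: δ_0 − R_Q·δ_{QQ} = R_Q/k. With 1/k = 0.000074 m/kN, R_Q = δ_0 / (δ_{QQ} + 1/k) = 0.026914 / (0.00144 + 0.000074) = 17.78 kN.
Moment equilibrium about P: M_P = Σ(load moments about P) − R_Q·L = 89 − 17.78×6 = -17.65 kN·m.

M_P = -17.65 kN·m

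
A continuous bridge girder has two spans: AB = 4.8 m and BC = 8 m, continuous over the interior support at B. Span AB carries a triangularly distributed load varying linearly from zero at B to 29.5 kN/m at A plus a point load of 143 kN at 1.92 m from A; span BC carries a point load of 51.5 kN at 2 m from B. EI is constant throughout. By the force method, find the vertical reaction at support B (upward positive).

R_B = 152.9 kN

Release continuity at B by inserting a hinge; the redundant is the internal moment M_B. The primary structure is two simply-supported spans AB and BC.
Discontinuity in slope at B on the released structure — sum the simple-span end rotations:
  span AB: triangular load, peak 29.5: 7w₀L³/(360EI) = 63.44/EI
  span AB: point load 143 at a = 1.92: Pab(L + a)/(6LEI) = 184.5/EI
  span BC: point load 51.5 at a = 2: Pab(L + b)/(6LEI) = 180.2/EI
  relative rotation θ_0 = (247.9 + 180.2)/EI = 428.2/EI
A unit hogging moment at B produces rotation L₁/(3EI) + L₂/(3EI) = 4.267/EI.
Compatibility: M_B·(L₁+L₂)/(3EI) = θ_0, giving M_B = 100.4 kN·m (hogging).
Span AB, ΣM about A with M_B applied at B: R_B^{AB}·4.8 = 387.8 + 100.4, so R_B^{AB} = 101.7 kN and R_A = 213.8 − 101.7 = 112.1 kN.
Span BC, ΣM about C: R_B^{BC}·8 = 309 + 100.4, so R_B^{BC} = 51.17 kN and R_C = 51.5 − 51.17 = 0.3303 kN.
R_B = 101.7 + 51.17 = 152.9 kN.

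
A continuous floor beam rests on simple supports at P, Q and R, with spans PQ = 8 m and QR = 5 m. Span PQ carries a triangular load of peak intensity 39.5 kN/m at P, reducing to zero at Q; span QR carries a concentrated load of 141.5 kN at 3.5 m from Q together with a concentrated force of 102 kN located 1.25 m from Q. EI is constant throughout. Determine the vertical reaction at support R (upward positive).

R_R = 92.54 kN

Take M_Q as the redundant. Released structure: two simple spans PQ and QR with a hinge at Q.
Discontinuity in slope at Q on the released structure — sum the simple-span end rotations:
  span PQ: triangular load, peak 39.5: 7w₀L³/(360EI) = 393.2/EI
  span QR: point load 141.5 at a = 3.5: Pab(L + b)/(6LEI) = 161/EI
  span QR: point load 102 at a = 1.25: Pab(L + b)/(6LEI) = 139.5/EI
  relative rotation θ_0 = (393.2 + 300.4)/EI = 693.7/EI
A unit hogging moment at Q produces rotation L₁/(3EI) + L₂/(3EI) = 4.333/EI.
Compatibility: M_Q·(L₁+L₂)/(3EI) = θ_0, giving M_Q = 160.1 kN·m (hogging).
Span QR, ΣM about R: R_Q^{QR}·5 = 594.8 + 160.1, so R_Q^{QR} = 151 kN and R_R = 243.5 − 151 = 92.54 kN.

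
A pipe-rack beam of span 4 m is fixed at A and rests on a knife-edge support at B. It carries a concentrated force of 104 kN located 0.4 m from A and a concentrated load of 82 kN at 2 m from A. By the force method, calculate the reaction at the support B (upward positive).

R_B = 27.13 kN

Remove the prop at B; the released (primary) structure is a cantilever built in at A.
Deflection at B on the released cantilever, summing each load's contribution:
  point load 104 at a = 0.4: Pa²(3L − a)/(6EI) = 32.17/EI
  point load 82 at a = 2: Pa²(3L − a)/(6EI) = 546.7/EI
  δ_0 = 578.8/EI
Tip deflection under a unit load at B: L³/(3EI) = 21.33/EI.
Compatibility at B: δ_0 − R_B·δ_{BB} = 0, so R_B = 578.8/21.33 = 27.13 kN.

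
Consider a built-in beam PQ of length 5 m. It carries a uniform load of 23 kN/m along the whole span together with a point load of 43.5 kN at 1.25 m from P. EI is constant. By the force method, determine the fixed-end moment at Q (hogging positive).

Release both end moments; the primary structure is a simply-supported span PQ with redundants M_P and M_Q.
On the primary (simply-supported) span, the end slopes from the loading are:
  at P: UDL 23: wL³/(24EI) = 119.8/EI
  at Q: UDL 23: wL³/(24EI) = 119.8/EI
  at P: point load 43.5 at a = 1.25: Pab(L + b)/(6LEI) = 59.47/EI
  at Q: point load 43.5 at a = 1.25: Pab(L + a)/(6LEI) = 42.48/EI
  θ_P0 = 179.3/EI,  θ_Q0 = 162.3/EI
Flexibility coefficients: a unit moment at one end gives L/(3EI) there and L/(6EI) at the far end, so f₁₁ = f₂₂ = 1.667/EI and f₁₂ = f₂₁ = 0.8333/EI.
Compatibility — zero rotation at each built-in end:
  1.667 M_P + 0.8333 M_Q = 179.3
  0.8333 M_P + 1.667 M_Q = 162.3
Solving the pair gives M_P = 78.5 kN·m and M_Q = 58.11 kN·m (hogging).

M_Q = 58.11 kN·m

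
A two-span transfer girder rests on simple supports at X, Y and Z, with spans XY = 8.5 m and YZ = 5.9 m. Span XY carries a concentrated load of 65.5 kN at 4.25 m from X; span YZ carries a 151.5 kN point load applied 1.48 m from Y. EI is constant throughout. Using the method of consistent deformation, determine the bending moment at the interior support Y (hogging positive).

Take M_Y as the redundant. Released structure: two simple spans XY and YZ with a hinge at Y.
Discontinuity in slope at Y on the released structure — sum the simple-span end rotations:
  span XY: point load 65.5 at a = 4.25: Pab(L + a)/(6LEI) = 295.8/EI
  span YZ: point load 151.5 at a = 1.48: Pab(L + b)/(6LEI) = 288.9/EI
  relative rotation θ_0 = (295.8 + 288.9)/EI = 584.7/EI
A unit hogging moment at Y produces rotation L₁/(3EI) + L₂/(3EI) = 4.8/EI.
Compatibility: M_Y·(L₁+L₂)/(3EI) = θ_0, giving M_Y = 121.8 kN·m (hogging).

M_Y = 121.8 kN·m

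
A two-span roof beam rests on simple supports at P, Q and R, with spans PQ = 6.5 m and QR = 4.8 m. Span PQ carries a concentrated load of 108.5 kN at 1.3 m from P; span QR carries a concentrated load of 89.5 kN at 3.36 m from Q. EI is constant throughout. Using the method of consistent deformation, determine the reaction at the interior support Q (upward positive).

Take M_Q as the redundant. Released structure: two simple spans PQ and QR with a hinge at Q.
Discontinuity in slope at Q on the released structure — sum the simple-span end rotations:
  span PQ: point load 108.5 at a = 1.3: Pab(L + a)/(6LEI) = 146.7/EI
  span QR: point load 89.5 at a = 3.36: Pab(L + b)/(6LEI) = 93.82/EI
  relative rotation θ_0 = (146.7 + 93.82)/EI = 240.5/EI
A unit hogging moment at Q produces rotation L₁/(3EI) + L₂/(3EI) = 3.767/EI.
Slope continuity at Q: θ_0 = M_Q·3.767/EI, so M_Q = 240.5/3.767 = 63.85 kN·m (hogging).
Span PQ, ΣM about P with M_Q applied at Q: R_Q^{PQ}·6.5 = 141.1 + 63.85, so R_Q^{PQ} = 31.52 kN and R_P = 108.5 − 31.52 = 76.98 kN.
Span QR, ΣM about R: R_Q^{QR}·4.8 = 128.9 + 63.85, so R_Q^{QR} = 40.15 kN and R_R = 89.5 − 40.15 = 49.35 kN.
R_Q = 31.52 + 40.15 = 71.68 kN.

R_Q = 71.68 kN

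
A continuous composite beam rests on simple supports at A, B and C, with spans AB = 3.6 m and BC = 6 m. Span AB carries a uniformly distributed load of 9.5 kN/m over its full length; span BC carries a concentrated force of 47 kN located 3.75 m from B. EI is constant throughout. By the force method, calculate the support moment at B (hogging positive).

Release continuity at B by inserting a hinge; the redundant is the internal moment M_B. The primary structure is two simply-supported spans AB and BC.
End slopes at the hinge B, treating each span as simply supported:
  span AB: UDL 9.5: wL³/(24EI) = 18.47/EI
  span BC: point load 47 at a = 3.75: Pab(L + b)/(6LEI) = 90.88/EI
  relative rotation θ_0 = (18.47 + 90.88)/EI = 109.3/EI
A unit hogging moment at B produces rotation L₁/(3EI) + L₂/(3EI) = 3.2/EI.
Slope continuity at B: θ_0 = M_B·3.2/EI, so M_B = 109.3/3.2 = 34.17 kN·m (hogging).

M_B = 34.17 kN·m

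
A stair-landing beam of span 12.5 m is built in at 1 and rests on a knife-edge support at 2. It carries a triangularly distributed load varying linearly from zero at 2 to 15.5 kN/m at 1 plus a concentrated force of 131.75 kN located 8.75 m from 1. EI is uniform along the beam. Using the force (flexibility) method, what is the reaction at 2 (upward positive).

Release the roller at 2. Primary structure: cantilever fixed at 1.
Deflection at 2 on the released cantilever, summing each load's contribution:
  triangular load, peak 15.5 at the fixed end: w₀L⁴/(30EI) = 12614/EI
  point load 131.75 at a = 8.75: Pa²(3L − a)/(6EI) = 48334/EI
  δ_0 = 60948/EI
Flexibility coefficient — unit upward force at 2: δ_{22} = L³/(3EI) = 651/EI.
The prop prevents deflection at 2: R_2 = δ_0/δ_{22} = 60948/651 = 93.62 kN.

R_2 = 93.62 kN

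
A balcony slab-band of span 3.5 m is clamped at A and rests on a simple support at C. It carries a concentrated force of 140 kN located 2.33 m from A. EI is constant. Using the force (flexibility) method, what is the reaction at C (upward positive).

R_C = 72.41 kN

Take the reaction at C as the redundant and release it; the primary structure is a cantilever fixed at A.
Deflection at C on the released cantilever, summing each load's contribution:
  point load 140 at a = 2.33: Pa²(3L − a)/(6EI) = 1035/EI
Tip deflection under a unit load at C: L³/(3EI) = 14.29/EI.
The prop prevents deflection at C: R_C = δ_0/δ_{CC} = 1035/14.29 = 72.41 kN.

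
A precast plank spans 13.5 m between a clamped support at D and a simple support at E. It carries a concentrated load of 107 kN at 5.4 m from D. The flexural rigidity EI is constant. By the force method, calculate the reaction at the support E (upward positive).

R_E = 22.26 kN

Remove the prop at E; the released (primary) structure is a cantilever built in at D.
Downward deflection at the released point E due to the loads:
  point load 107 at a = 5.4: Pa²(3L − a)/(6EI) = 18253/EI
Tip deflection under a unit load at E: L³/(3EI) = 820.1/EI.
Compatibility at E: δ_0 − R_E·δ_{EE} = 0, so R_E = 18253/820.1 = 22.26 kN.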